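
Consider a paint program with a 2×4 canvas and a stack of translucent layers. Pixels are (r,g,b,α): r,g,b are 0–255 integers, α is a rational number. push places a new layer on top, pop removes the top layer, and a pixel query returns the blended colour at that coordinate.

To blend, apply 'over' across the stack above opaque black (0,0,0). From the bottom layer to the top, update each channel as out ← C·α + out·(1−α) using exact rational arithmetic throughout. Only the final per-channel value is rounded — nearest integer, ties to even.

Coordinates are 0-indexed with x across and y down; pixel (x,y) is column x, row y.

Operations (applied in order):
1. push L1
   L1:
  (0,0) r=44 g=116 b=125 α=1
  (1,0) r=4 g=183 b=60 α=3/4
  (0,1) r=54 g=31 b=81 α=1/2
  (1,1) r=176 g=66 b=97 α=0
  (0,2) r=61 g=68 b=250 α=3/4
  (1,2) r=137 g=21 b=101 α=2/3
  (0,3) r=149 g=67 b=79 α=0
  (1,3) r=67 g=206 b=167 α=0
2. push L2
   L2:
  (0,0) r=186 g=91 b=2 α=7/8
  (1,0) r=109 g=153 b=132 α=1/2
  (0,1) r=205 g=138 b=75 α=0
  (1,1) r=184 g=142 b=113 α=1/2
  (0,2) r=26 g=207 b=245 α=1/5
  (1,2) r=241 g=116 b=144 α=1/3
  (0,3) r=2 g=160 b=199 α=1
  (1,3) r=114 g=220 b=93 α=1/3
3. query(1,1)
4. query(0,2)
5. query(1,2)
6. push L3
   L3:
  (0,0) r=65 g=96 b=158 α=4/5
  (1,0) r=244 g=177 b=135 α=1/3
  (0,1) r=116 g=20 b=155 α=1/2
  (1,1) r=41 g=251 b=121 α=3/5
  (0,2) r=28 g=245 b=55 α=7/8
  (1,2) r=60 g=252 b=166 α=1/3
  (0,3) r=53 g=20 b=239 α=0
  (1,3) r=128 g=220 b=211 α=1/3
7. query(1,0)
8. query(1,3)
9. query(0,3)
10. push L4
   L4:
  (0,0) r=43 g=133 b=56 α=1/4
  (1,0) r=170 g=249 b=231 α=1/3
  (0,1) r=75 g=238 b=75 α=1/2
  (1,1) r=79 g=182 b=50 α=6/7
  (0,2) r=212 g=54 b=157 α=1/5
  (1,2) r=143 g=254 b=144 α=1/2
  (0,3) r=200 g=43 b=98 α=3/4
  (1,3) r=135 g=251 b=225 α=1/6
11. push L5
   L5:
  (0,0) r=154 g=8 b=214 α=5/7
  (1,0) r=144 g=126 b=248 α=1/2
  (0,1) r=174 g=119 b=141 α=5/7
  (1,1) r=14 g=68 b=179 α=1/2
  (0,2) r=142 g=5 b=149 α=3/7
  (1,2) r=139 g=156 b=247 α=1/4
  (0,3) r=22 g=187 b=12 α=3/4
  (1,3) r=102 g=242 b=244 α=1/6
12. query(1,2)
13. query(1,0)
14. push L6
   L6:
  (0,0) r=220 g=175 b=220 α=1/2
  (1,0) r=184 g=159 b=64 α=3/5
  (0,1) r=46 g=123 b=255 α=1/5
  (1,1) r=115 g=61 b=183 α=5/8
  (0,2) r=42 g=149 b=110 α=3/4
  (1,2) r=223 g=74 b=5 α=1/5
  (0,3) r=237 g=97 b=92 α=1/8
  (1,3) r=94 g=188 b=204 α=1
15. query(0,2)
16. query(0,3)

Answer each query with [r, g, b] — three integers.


(1,1) stack=L1,L2; from [0,0,0]:
+L1 (α=0) → [0, 0, 0]
+L2 (α=1/2) → [92, 71, 113/2]
rounded: [92, 71, 56]

at x=0,y=2 over L1,L2:
after L1 α=3/4: [183/4, 51, 375/2]
after L2 α=1/5: [209/5, 411/5, 199]
→ [42, 82, 199]

at x=1,y=2 over L1,L2:
after L1 α=2/3: [274/3, 14, 202/3]
after L2 α=1/3: [1271/9, 48, 836/9]
= [141, 48, 93]

(1,0) stack=L1,L2,L3; from [0,0,0]:
+L1 (α=3/4) → [3, 549/4, 45]
+L2 (α=1/2) → [56, 1161/8, 177/2]
+L3 (α=1/3) → [356/3, 623/4, 104]
→ [119, 156, 104]

(1,3) stack=L1,L2,L3; from [0,0,0]:
L1 α=0: [0, 0, 0]
L2 α=1/3: [38, 220/3, 31]
L3 α=1/3: [68, 1100/9, 91]
rounded: [68, 122, 91]

(0,3) stack=L1,L2,L3; from [0,0,0]:
L1 α=0: [0, 0, 0]
L2 α=1: [2, 160, 199]
L3 α=0: [2, 160, 199]
→ [2, 160, 199]

query (1,2) [L1,L2,L3,L4,L5] — begin 0,0,0
after L1 α=2/3: [274/3, 14, 202/3]
after L2 α=1/3: [1271/9, 48, 836/9]
after L3 α=1/3: [3082/27, 116, 3166/27]
after L4 α=1/2: [6943/54, 185, 3527/27]
after L5 α=1/4: [9445/72, 711/4, 2875/18]
→ [131, 178, 160]

(1,0) stack=L1,L2,L3,L4,L5; from [0,0,0]:
after L1 α=3/4: [3, 549/4, 45]
after L2 α=1/2: [56, 1161/8, 177/2]
after L3 α=1/3: [356/3, 623/4, 104]
after L4 α=1/3: [1222/9, 1121/6, 439/3]
after L5 α=1/2: [1259/9, 1877/12, 1183/6]
rounded: [140, 156, 197]

(0,2) stack=L1,L2,L3,L4,L5,L6; from [0,0,0]:
L1 α=3/4: [183/4, 51, 375/2]
L2 α=1/5: [209/5, 411/5, 199]
L3 α=7/8: [1189/40, 4493/20, 73]
L4 α=1/5: [3309/50, 4763/25, 449/5]
L5 α=3/7: [17268/175, 19427/175, 4031/35]
L6 α=3/4: [19659/350, 24413/175, 15581/140]
rounded: [56, 140, 111]

query (0,3) [L1,L2,L3,L4,L5,L6] — begin 0,0,0
+L1 (α=0) → [0, 0, 0]
+L2 (α=1) → [2, 160, 199]
+L3 (α=0) → [2, 160, 199]
+L4 (α=3/4) → [301/2, 289/4, 493/4]
+L5 (α=3/4) → [433/8, 2533/16, 637/16]
+L6 (α=1/8) → [4927/64, 19283/128, 5931/128]
→ [77, 151, 46]


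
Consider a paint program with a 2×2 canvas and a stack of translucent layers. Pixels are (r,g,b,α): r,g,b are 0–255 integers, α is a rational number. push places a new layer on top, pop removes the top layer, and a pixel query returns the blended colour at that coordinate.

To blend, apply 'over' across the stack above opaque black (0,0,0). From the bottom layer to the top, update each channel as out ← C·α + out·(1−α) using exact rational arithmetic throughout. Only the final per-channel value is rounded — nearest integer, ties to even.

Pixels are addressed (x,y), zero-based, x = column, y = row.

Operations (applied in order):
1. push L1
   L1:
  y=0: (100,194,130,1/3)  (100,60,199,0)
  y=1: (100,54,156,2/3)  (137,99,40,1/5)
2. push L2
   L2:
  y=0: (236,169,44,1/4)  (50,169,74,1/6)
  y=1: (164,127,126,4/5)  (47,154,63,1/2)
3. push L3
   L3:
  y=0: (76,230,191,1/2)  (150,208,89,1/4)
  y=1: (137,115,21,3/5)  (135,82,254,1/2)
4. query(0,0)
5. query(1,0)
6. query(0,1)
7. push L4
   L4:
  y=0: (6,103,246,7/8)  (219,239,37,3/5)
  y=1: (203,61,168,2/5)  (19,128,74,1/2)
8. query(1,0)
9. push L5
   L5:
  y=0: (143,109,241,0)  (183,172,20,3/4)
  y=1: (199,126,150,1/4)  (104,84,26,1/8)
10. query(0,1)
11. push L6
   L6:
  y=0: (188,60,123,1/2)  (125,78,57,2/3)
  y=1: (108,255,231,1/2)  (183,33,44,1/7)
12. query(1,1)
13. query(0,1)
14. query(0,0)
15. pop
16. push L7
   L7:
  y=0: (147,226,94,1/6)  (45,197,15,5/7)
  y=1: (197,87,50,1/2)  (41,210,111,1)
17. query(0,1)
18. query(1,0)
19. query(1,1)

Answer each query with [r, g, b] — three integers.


(0,0) stack=L1,L2,L3; from [0,0,0]:
+L1 (α=1/3) → [100/3, 194/3, 130/3]
+L2 (α=1/4) → [84, 363/4, 87/2]
+L3 (α=1/2) → [80, 1283/8, 469/4]
= [80, 160, 117]

at x=1,y=0 over L1,L2,L3:
after L1 α=0: [0, 0, 0]
after L2 α=1/6: [25/3, 169/6, 37/3]
after L3 α=1/4: [175/4, 585/8, 63/2]
→ [44, 73, 32]

at x=0,y=1 over L1,L2,L3:
after L1 α=2/3: [200/3, 36, 104]
after L2 α=4/5: [2168/15, 544/5, 608/5]
after L3 α=3/5: [10501/75, 2813/25, 1531/25]
rounded: [140, 113, 61]

at x=1,y=0 over L1,L2,L3,L4:
+L1 (α=0) → [0, 0, 0]
+L2 (α=1/6) → [25/3, 169/6, 37/3]
+L3 (α=1/4) → [175/4, 585/8, 63/2]
+L4 (α=3/5) → [1489/10, 3453/20, 174/5]
= [149, 173, 35]

(0,1) stack=L1,L2,L3,L4,L5; from [0,0,0]:
L1 α=2/3: [200/3, 36, 104]
L2 α=4/5: [2168/15, 544/5, 608/5]
L3 α=3/5: [10501/75, 2813/25, 1531/25]
L4 α=2/5: [20651/125, 11489/125, 12993/125]
L5 α=1/4: [21707/125, 50217/500, 57729/500]
→ [174, 100, 115]

query (1,1) [L1,L2,L3,L4,L5,L6] — begin 0,0,0
L1 α=1/5: [137/5, 99/5, 8]
L2 α=1/2: [186/5, 869/10, 71/2]
L3 α=1/2: [861/10, 1689/20, 579/4]
L4 α=1/2: [1051/20, 4249/40, 875/8]
L5 α=1/8: [9437/160, 33103/320, 6333/64]
L6 α=1/7: [42951/560, 104589/1120, 20407/224]
→ [77, 93, 91]

(0,1) stack=L1,L2,L3,L4,L5,L6; from [0,0,0]:
+L1 (α=2/3) → [200/3, 36, 104]
+L2 (α=4/5) → [2168/15, 544/5, 608/5]
+L3 (α=3/5) → [10501/75, 2813/25, 1531/25]
+L4 (α=2/5) → [20651/125, 11489/125, 12993/125]
+L5 (α=1/4) → [21707/125, 50217/500, 57729/500]
+L6 (α=1/2) → [35207/250, 177717/1000, 173229/1000]
= [141, 178, 173]

(0,0) stack=L1,L2,L3,L4,L5,L6; from [0,0,0]:
+L1 (α=1/3) → [100/3, 194/3, 130/3]
+L2 (α=1/4) → [84, 363/4, 87/2]
+L3 (α=1/2) → [80, 1283/8, 469/4]
+L4 (α=7/8) → [61/4, 7051/64, 7357/32]
+L5 (α=0) → [61/4, 7051/64, 7357/32]
+L6 (α=1/2) → [813/8, 10891/128, 11293/64]
rounded: [102, 85, 176]

(0,1) stack=L1,L2,L3,L4,L5,L7; from [0,0,0]:
after L1 α=2/3: [200/3, 36, 104]
after L2 α=4/5: [2168/15, 544/5, 608/5]
after L3 α=3/5: [10501/75, 2813/25, 1531/25]
after L4 α=2/5: [20651/125, 11489/125, 12993/125]
after L5 α=1/4: [21707/125, 50217/500, 57729/500]
after L7 α=1/2: [23166/125, 93717/1000, 82729/1000]
→ [185, 94, 83]

query (1,0) [L1,L2,L3,L4,L5,L7] — begin 0,0,0
after L1 α=0: [0, 0, 0]
after L2 α=1/6: [25/3, 169/6, 37/3]
after L3 α=1/4: [175/4, 585/8, 63/2]
after L4 α=3/5: [1489/10, 3453/20, 174/5]
after L5 α=3/4: [6979/40, 13773/80, 237/10]
after L7 α=5/7: [11479/140, 53173/280, 612/35]
rounded: [82, 190, 17]

(1,1) stack=L1,L2,L3,L4,L5,L7; from [0,0,0]:
after L1 α=1/5: [137/5, 99/5, 8]
after L2 α=1/2: [186/5, 869/10, 71/2]
after L3 α=1/2: [861/10, 1689/20, 579/4]
after L4 α=1/2: [1051/20, 4249/40, 875/8]
after L5 α=1/8: [9437/160, 33103/320, 6333/64]
after L7 α=1: [41, 210, 111]
→ [41, 210, 111]


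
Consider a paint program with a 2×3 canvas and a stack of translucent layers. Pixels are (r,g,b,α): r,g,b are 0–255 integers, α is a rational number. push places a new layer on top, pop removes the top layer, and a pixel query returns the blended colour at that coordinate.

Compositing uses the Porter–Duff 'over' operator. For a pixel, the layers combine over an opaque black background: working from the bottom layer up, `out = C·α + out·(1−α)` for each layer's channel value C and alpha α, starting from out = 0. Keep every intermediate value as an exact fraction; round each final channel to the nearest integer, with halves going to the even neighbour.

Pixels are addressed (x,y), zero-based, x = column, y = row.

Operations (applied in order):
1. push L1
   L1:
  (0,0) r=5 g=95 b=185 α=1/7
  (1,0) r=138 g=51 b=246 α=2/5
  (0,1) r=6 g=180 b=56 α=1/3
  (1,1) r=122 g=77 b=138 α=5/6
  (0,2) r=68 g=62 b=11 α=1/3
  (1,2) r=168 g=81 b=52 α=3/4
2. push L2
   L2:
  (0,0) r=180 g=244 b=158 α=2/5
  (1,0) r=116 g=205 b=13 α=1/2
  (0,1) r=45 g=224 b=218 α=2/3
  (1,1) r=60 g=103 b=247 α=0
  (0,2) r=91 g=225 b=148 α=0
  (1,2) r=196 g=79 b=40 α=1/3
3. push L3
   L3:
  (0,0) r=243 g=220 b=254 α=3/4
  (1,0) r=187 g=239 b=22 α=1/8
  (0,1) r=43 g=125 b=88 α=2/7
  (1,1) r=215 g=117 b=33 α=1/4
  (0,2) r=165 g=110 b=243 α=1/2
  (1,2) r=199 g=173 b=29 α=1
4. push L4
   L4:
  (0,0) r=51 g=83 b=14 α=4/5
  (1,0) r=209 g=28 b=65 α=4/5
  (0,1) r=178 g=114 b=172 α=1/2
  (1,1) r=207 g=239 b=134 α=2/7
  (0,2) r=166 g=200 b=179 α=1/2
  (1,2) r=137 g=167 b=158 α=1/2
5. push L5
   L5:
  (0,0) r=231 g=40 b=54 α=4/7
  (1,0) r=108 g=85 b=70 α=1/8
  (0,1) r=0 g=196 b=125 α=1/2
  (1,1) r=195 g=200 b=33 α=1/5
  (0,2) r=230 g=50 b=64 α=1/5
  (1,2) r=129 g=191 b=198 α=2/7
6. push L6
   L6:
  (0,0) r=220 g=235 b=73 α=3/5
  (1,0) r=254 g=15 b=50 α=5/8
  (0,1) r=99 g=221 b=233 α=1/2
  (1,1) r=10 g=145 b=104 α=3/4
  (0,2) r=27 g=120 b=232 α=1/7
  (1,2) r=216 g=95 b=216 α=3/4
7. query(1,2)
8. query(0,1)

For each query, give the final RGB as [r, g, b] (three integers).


query (1,2) [L1,L2,L3,L4,L5,L6] — begin 0,0,0
+L1 (α=3/4) → [126, 243/4, 39]
+L2 (α=1/3) → [448/3, 401/6, 118/3]
+L3 (α=1) → [199, 173, 29]
+L4 (α=1/2) → [168, 170, 187/2]
+L5 (α=2/7) → [1098/7, 176, 1727/14]
+L6 (α=3/4) → [2817/14, 461/4, 10799/56]
→ [201, 115, 193]

at x=0,y=1 over L1,L2,L3,L4,L5,L6:
L1 α=1/3: [2, 60, 56/3]
L2 α=2/3: [92/3, 508/3, 1364/9]
L3 α=2/7: [718/21, 470/3, 8404/63]
L4 α=1/2: [2228/21, 406/3, 9620/63]
L5 α=1/2: [1114/21, 497/3, 17495/126]
L6 α=1/2: [3193/42, 580/3, 46853/252]
rounded: [76, 193, 186]


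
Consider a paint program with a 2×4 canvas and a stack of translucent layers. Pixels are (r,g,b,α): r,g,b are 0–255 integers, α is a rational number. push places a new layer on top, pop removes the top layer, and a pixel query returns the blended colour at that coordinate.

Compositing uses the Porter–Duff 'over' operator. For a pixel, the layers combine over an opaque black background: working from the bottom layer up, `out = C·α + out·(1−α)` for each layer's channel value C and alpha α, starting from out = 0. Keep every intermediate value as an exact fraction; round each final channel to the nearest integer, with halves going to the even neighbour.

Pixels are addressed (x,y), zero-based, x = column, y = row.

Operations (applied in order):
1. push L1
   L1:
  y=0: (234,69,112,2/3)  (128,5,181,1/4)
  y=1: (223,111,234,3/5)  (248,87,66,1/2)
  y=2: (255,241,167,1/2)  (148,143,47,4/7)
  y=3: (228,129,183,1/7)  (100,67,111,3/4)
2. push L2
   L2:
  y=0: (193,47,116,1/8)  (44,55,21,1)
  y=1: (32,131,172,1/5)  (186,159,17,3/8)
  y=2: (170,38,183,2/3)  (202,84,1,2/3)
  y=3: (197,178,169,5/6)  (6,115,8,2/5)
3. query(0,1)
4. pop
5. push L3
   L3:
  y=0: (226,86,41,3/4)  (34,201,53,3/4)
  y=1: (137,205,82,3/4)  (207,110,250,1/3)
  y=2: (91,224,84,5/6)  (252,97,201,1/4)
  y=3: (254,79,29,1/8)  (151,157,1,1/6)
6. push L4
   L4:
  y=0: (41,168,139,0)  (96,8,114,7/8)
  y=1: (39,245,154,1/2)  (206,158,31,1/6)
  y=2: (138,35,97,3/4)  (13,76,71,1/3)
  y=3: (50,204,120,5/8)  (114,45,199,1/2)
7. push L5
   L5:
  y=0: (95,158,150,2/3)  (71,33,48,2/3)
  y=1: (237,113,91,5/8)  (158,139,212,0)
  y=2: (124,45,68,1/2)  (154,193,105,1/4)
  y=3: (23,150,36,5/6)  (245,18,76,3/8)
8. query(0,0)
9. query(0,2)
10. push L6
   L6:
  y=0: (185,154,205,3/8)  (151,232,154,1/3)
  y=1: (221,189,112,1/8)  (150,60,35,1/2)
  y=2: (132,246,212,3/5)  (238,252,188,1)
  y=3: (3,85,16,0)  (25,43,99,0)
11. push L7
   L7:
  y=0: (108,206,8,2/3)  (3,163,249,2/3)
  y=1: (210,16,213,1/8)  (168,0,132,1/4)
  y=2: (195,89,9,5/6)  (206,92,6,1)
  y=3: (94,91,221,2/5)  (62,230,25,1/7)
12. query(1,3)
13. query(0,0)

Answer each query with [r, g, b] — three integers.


at x=0,y=1 over L1,L2:
L1 α=3/5: [669/5, 333/5, 702/5]
L2 α=1/5: [2836/25, 1987/25, 3668/25]
→ [113, 79, 147]

at x=0,y=0 over L1,L3,L4,L5:
L1 α=2/3: [156, 46, 224/3]
L3 α=3/4: [417/2, 76, 593/12]
L4 α=0: [417/2, 76, 593/12]
L5 α=2/3: [797/6, 392/3, 4193/36]
rounded: [133, 131, 116]

at x=0,y=2 over L1,L3,L4,L5:
L1 α=1/2: [255/2, 241/2, 167/2]
L3 α=5/6: [1165/12, 827/4, 1007/12]
L4 α=3/4: [6133/48, 1247/16, 4499/48]
L5 α=1/2: [12085/96, 1967/32, 7763/96]
→ [126, 61, 81]

at x=1,y=3 over L1,L3,L4,L5,L6,L7:
after L1 α=3/4: [75, 201/4, 333/4]
after L3 α=1/6: [263/3, 1633/24, 1669/24]
after L4 α=1/2: [605/6, 2713/48, 6445/48]
after L5 α=3/8: [7435/48, 16157/384, 43169/384]
after L6 α=0: [7435/48, 16157/384, 43169/384]
after L7 α=1/7: [1133/8, 4411/64, 44769/448]
= [142, 69, 100]

(0,0) stack=L1,L3,L4,L5,L6,L7; from [0,0,0]:
after L1 α=2/3: [156, 46, 224/3]
after L3 α=3/4: [417/2, 76, 593/12]
after L4 α=0: [417/2, 76, 593/12]
after L5 α=2/3: [797/6, 392/3, 4193/36]
after L6 α=3/8: [7315/48, 1673/12, 43105/288]
after L7 α=2/3: [17683/144, 6617/36, 47713/864]
= [123, 184, 55]


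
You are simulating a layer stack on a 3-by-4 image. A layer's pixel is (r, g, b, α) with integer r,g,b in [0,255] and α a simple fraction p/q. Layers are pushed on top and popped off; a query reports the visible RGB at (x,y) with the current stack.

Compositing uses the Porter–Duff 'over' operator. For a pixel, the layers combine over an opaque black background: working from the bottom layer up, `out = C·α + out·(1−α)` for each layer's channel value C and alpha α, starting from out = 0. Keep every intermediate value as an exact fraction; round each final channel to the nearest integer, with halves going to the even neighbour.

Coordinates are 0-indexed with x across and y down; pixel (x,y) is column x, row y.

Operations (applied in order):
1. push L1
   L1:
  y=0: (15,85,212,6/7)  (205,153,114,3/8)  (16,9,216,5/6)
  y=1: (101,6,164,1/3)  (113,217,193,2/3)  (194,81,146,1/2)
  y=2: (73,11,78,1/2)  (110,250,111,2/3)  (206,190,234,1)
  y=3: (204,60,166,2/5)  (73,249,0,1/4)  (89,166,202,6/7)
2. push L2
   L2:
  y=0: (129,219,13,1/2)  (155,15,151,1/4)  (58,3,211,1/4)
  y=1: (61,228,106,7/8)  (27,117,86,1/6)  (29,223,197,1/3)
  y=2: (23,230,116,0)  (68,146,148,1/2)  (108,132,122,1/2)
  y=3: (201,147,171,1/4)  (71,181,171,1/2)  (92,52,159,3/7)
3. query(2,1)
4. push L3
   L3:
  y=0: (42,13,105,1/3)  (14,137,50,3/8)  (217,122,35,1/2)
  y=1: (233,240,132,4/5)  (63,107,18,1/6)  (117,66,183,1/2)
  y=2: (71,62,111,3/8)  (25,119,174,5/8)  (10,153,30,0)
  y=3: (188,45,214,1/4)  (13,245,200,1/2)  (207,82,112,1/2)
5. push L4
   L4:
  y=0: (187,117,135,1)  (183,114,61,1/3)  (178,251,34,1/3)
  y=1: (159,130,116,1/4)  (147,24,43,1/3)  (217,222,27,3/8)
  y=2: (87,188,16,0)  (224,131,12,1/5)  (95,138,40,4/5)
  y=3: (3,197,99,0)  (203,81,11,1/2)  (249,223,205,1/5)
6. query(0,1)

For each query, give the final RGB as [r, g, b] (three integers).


(2,1) stack=L1,L2; from [0,0,0]:
after L1 α=1/2: [97, 81/2, 73]
after L2 α=1/3: [223/3, 304/3, 343/3]
→ [74, 101, 114]

(0,1) stack=L1,L2,L3,L4; from [0,0,0]:
+L1 (α=1/3) → [101/3, 2, 164/3]
+L2 (α=7/8) → [691/12, 799/4, 1195/12]
+L3 (α=4/5) → [2375/12, 4639/20, 7531/60]
+L4 (α=1/4) → [3011/16, 16517/80, 9851/80]
= [188, 206, 123]


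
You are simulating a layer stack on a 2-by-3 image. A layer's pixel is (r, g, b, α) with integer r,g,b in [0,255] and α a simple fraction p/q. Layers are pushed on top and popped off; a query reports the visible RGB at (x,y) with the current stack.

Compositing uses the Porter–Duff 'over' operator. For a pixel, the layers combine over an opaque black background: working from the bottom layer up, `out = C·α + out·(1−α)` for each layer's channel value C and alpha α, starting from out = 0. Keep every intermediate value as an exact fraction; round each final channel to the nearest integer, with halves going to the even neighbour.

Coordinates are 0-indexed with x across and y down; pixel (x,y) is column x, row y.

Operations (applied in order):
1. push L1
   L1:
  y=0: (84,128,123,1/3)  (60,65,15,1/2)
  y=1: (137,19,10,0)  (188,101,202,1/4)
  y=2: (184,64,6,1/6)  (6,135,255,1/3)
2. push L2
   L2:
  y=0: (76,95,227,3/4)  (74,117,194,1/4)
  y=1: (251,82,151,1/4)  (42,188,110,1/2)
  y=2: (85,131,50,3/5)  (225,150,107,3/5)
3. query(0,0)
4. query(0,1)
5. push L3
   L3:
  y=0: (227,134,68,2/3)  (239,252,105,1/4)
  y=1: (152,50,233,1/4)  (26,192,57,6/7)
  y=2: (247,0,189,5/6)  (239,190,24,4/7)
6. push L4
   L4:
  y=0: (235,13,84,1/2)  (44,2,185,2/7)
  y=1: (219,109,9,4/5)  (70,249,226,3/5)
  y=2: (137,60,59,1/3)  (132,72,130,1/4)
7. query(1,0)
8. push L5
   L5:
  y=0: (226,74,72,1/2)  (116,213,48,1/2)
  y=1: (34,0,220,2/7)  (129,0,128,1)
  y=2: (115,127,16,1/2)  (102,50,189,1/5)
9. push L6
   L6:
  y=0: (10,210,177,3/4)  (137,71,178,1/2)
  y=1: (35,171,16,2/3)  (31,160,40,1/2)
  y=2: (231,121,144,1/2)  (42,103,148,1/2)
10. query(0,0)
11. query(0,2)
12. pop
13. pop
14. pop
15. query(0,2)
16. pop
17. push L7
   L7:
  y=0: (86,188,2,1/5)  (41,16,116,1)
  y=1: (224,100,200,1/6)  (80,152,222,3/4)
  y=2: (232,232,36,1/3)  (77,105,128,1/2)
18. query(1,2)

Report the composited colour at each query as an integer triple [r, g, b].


(0,0) stack=L1,L2; from [0,0,0]:
L1 α=1/3: [28, 128/3, 41]
L2 α=3/4: [64, 983/12, 361/2]
rounded: [64, 82, 180]

query (0,1) [L1,L2] — begin 0,0,0
L1 α=0: [0, 0, 0]
L2 α=1/4: [251/4, 41/2, 151/4]
rounded: [63, 20, 38]

at x=1,y=0 over L1,L2,L3,L4:
+L1 (α=1/2) → [30, 65/2, 15/2]
+L2 (α=1/4) → [41, 429/8, 433/8]
+L3 (α=1/4) → [181/2, 3303/32, 2139/32]
+L4 (α=2/7) → [1081/14, 16643/224, 22535/224]
rounded: [77, 74, 101]

at x=0,y=0 over L1,L2,L3,L4,L5,L6:
L1 α=1/3: [28, 128/3, 41]
L2 α=3/4: [64, 983/12, 361/2]
L3 α=2/3: [518/3, 4199/36, 211/2]
L4 α=1/2: [1223/6, 4667/72, 379/4]
L5 α=1/2: [2579/12, 9995/144, 667/8]
L6 α=3/4: [2939/48, 100715/576, 4915/32]
= [61, 175, 154]

(0,2) stack=L1,L2,L3,L4,L5,L6; from [0,0,0]:
+L1 (α=1/6) → [92/3, 32/3, 1]
+L2 (α=3/5) → [949/15, 1243/15, 152/5]
+L3 (α=5/6) → [9737/45, 1243/90, 4877/30]
+L4 (α=1/3) → [25639/135, 3943/135, 5762/45]
+L5 (α=1/2) → [20582/135, 10544/135, 3241/45]
+L6 (α=1/2) → [51767/270, 26879/270, 9721/90]
= [192, 100, 108]

at x=0,y=2 over L1,L2,L3:
+L1 (α=1/6) → [92/3, 32/3, 1]
+L2 (α=3/5) → [949/15, 1243/15, 152/5]
+L3 (α=5/6) → [9737/45, 1243/90, 4877/30]
→ [216, 14, 163]

query (1,2) [L1,L2,L7] — begin 0,0,0
after L1 α=1/3: [2, 45, 85]
after L2 α=3/5: [679/5, 108, 491/5]
after L7 α=1/2: [532/5, 213/2, 1131/10]
→ [106, 106, 113]


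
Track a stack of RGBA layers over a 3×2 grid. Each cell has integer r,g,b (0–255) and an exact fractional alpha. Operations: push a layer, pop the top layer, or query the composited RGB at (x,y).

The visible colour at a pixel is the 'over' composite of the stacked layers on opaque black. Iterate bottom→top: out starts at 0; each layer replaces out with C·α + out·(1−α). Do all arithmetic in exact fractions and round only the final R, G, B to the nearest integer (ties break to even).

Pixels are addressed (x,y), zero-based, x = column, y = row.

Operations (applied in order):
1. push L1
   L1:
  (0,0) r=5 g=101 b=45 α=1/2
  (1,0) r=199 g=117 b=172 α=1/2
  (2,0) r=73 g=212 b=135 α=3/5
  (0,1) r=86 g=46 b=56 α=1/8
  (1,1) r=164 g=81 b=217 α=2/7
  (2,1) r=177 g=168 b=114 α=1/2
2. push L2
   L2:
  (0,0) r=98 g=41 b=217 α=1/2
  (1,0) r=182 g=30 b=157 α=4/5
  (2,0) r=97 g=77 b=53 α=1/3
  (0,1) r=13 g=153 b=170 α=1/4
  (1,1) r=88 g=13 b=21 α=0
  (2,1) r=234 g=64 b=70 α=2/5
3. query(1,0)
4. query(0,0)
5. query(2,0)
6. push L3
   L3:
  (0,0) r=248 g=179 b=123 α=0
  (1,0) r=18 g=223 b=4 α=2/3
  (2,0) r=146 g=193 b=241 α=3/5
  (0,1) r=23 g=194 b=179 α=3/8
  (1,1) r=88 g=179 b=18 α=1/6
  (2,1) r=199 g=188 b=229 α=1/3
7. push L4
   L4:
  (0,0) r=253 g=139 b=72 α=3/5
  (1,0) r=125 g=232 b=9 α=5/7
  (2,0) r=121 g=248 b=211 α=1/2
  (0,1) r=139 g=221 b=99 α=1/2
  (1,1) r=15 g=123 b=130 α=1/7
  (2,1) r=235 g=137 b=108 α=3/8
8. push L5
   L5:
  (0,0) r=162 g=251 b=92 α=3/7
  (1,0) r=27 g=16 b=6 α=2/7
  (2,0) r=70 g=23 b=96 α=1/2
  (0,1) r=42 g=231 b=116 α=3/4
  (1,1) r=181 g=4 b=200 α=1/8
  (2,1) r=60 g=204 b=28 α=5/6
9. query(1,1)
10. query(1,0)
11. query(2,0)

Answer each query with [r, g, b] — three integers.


(1,0) stack=L1,L2; from [0,0,0]:
after L1 α=1/2: [199/2, 117/2, 86]
after L2 α=4/5: [331/2, 357/10, 714/5]
rounded: [166, 36, 143]

at x=0,y=0 over L1,L2:
after L1 α=1/2: [5/2, 101/2, 45/2]
after L2 α=1/2: [201/4, 183/4, 479/4]
= [50, 46, 120]

query (2,0) [L1,L2] — begin 0,0,0
L1 α=3/5: [219/5, 636/5, 81]
L2 α=1/3: [923/15, 1657/15, 215/3]
→ [62, 110, 72]

query (1,1) [L1,L2,L3,L4,L5] — begin 0,0,0
+L1 (α=2/7) → [328/7, 162/7, 62]
+L2 (α=0) → [328/7, 162/7, 62]
+L3 (α=1/6) → [376/7, 2063/42, 164/3]
+L4 (α=1/7) → [2361/49, 2924/49, 458/7]
+L5 (α=1/8) → [907/14, 369/7, 329/4]
rounded: [65, 53, 82]

at x=1,y=0 over L1,L2,L3,L4,L5:
after L1 α=1/2: [199/2, 117/2, 86]
after L2 α=4/5: [331/2, 357/10, 714/5]
after L3 α=2/3: [403/6, 4817/30, 754/15]
after L4 α=5/7: [2278/21, 22217/105, 2183/105]
after L5 α=2/7: [12524/147, 22889/147, 2435/147]
= [85, 156, 17]

at x=2,y=0 over L1,L2,L3,L4,L5:
after L1 α=3/5: [219/5, 636/5, 81]
after L2 α=1/3: [923/15, 1657/15, 215/3]
after L3 α=3/5: [8416/75, 11999/75, 2599/15]
after L4 α=1/2: [17491/150, 30599/150, 2882/15]
after L5 α=1/2: [27991/300, 34049/300, 2161/15]
→ [93, 113, 144]


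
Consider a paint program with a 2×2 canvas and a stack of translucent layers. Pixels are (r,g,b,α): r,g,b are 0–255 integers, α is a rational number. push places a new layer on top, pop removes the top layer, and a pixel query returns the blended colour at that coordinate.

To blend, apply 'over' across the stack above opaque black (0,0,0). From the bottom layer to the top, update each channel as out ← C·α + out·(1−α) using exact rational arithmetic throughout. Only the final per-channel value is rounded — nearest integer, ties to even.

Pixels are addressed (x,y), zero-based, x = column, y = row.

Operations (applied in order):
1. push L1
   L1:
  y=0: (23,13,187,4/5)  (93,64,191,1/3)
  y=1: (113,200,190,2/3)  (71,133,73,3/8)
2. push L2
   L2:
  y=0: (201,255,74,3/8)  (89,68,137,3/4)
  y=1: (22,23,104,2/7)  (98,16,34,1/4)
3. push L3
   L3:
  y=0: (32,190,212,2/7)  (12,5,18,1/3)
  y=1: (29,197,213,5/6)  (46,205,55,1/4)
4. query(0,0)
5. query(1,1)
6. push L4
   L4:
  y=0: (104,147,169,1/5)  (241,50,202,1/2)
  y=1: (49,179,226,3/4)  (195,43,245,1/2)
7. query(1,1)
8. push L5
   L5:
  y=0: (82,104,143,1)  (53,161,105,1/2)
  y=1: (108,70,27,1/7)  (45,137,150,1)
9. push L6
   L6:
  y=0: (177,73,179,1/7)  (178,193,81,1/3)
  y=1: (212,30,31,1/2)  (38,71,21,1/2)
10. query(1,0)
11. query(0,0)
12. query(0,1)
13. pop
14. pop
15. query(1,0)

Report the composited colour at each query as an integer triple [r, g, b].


query (0,0) [L1,L2,L3] — begin 0,0,0
L1 α=4/5: [92/5, 52/5, 748/5]
L2 α=3/8: [695/8, 817/8, 485/4]
L3 α=2/7: [3987/56, 7125/56, 4121/28]
rounded: [71, 127, 147]

at x=1,y=1 over L1,L2,L3:
+L1 (α=3/8) → [213/8, 399/8, 219/8]
+L2 (α=1/4) → [1423/32, 1325/32, 929/32]
+L3 (α=1/4) → [5741/128, 10535/128, 4547/128]
rounded: [45, 82, 36]

(1,1) stack=L1,L2,L3,L4; from [0,0,0]:
+L1 (α=3/8) → [213/8, 399/8, 219/8]
+L2 (α=1/4) → [1423/32, 1325/32, 929/32]
+L3 (α=1/4) → [5741/128, 10535/128, 4547/128]
+L4 (α=1/2) → [30701/256, 16039/256, 35907/256]
rounded: [120, 63, 140]

query (1,0) [L1,L2,L3,L4,L5,L6] — begin 0,0,0
+L1 (α=1/3) → [31, 64/3, 191/3]
+L2 (α=3/4) → [149/2, 169/3, 356/3]
+L3 (α=1/3) → [161/3, 353/9, 766/9]
+L4 (α=1/2) → [442/3, 803/18, 1292/9]
+L5 (α=1/2) → [601/6, 3701/36, 2237/18]
+L6 (α=1/3) → [1135/9, 7175/54, 2966/27]
= [126, 133, 110]

query (0,0) [L1,L2,L3,L4,L5,L6] — begin 0,0,0
+L1 (α=4/5) → [92/5, 52/5, 748/5]
+L2 (α=3/8) → [695/8, 817/8, 485/4]
+L3 (α=2/7) → [3987/56, 7125/56, 4121/28]
+L4 (α=1/5) → [5443/70, 9183/70, 5304/35]
+L5 (α=1) → [82, 104, 143]
+L6 (α=1/7) → [669/7, 697/7, 1037/7]
→ [96, 100, 148]

at x=0,y=1 over L1,L2,L3,L4,L5,L6:
after L1 α=2/3: [226/3, 400/3, 380/3]
after L2 α=2/7: [1262/21, 2138/21, 2524/21]
after L3 α=5/6: [4307/126, 22823/126, 24889/126]
after L4 α=3/4: [22829/504, 90485/504, 110317/504]
after L5 α=1/7: [31901/588, 96365/588, 112585/588]
after L6 α=1/2: [156557/1176, 114005/1176, 130813/1176]
→ [133, 97, 111]

at x=1,y=0 over L1,L2,L3,L4:
after L1 α=1/3: [31, 64/3, 191/3]
after L2 α=3/4: [149/2, 169/3, 356/3]
after L3 α=1/3: [161/3, 353/9, 766/9]
after L4 α=1/2: [442/3, 803/18, 1292/9]
= [147, 45, 144]


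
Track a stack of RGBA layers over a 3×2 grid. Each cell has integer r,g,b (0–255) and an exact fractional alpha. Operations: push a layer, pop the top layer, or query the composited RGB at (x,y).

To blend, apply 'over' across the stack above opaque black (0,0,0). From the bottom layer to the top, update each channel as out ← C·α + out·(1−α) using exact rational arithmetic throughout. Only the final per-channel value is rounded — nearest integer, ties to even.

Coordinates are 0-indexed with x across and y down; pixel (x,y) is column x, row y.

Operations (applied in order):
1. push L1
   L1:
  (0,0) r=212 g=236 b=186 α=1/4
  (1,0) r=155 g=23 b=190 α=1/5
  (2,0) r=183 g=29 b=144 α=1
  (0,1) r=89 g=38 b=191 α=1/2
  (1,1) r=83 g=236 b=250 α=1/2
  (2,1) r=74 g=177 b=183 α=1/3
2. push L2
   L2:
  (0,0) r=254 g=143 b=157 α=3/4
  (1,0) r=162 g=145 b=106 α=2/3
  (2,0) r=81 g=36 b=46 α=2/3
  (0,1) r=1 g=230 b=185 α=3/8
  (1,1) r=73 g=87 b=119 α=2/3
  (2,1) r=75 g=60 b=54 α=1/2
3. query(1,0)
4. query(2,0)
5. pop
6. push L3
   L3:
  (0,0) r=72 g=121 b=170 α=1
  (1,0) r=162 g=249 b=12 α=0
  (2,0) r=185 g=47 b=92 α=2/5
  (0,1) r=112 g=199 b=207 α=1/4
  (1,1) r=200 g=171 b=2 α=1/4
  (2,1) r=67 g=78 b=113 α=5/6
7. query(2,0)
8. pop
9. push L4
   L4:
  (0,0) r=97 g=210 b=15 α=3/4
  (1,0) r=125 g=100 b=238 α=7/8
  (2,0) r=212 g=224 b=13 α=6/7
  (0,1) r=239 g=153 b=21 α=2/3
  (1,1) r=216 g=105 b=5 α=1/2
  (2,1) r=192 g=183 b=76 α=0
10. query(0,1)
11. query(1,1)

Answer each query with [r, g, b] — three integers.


at x=1,y=0 over L1,L2:
+L1 (α=1/5) → [31, 23/5, 38]
+L2 (α=2/3) → [355/3, 491/5, 250/3]
= [118, 98, 83]

(2,0) stack=L1,L2; from [0,0,0]:
L1 α=1: [183, 29, 144]
L2 α=2/3: [115, 101/3, 236/3]
rounded: [115, 34, 79]

(2,0) stack=L1,L3; from [0,0,0]:
L1 α=1: [183, 29, 144]
L3 α=2/5: [919/5, 181/5, 616/5]
= [184, 36, 123]

at x=0,y=1 over L1,L4:
L1 α=1/2: [89/2, 19, 191/2]
L4 α=2/3: [1045/6, 325/3, 275/6]
= [174, 108, 46]

query (1,1) [L1,L4] — begin 0,0,0
+L1 (α=1/2) → [83/2, 118, 125]
+L4 (α=1/2) → [515/4, 223/2, 65]
= [129, 112, 65]


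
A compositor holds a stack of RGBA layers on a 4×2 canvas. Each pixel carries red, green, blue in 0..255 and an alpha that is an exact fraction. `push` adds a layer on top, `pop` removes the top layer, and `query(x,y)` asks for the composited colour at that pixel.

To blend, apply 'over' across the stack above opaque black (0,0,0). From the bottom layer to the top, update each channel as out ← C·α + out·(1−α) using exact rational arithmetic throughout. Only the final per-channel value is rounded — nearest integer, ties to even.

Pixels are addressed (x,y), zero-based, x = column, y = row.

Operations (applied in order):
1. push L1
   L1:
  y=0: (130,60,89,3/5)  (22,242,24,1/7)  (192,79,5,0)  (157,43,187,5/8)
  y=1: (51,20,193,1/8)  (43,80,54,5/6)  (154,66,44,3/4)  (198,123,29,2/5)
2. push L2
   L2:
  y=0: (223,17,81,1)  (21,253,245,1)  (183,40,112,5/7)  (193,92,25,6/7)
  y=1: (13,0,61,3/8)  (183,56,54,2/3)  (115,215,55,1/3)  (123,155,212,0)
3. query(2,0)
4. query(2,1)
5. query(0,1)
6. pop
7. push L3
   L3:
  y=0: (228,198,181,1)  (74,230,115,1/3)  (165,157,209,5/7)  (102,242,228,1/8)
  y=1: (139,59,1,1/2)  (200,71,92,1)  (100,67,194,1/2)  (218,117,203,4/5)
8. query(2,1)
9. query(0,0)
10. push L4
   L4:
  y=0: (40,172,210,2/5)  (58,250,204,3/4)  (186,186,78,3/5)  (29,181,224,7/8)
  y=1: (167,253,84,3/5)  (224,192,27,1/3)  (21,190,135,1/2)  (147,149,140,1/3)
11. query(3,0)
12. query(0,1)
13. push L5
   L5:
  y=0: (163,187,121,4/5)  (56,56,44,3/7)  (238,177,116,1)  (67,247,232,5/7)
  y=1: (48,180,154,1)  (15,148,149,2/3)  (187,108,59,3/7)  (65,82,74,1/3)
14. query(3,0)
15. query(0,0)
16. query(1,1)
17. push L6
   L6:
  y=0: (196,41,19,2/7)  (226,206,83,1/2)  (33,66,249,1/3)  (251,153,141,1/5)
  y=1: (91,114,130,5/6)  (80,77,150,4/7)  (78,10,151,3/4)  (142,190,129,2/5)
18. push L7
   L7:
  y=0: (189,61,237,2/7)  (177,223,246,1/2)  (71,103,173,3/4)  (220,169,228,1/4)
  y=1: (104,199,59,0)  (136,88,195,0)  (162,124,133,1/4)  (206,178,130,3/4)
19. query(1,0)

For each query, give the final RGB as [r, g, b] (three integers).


(2,0) stack=L1,L2; from [0,0,0]:
+L1 (α=0) → [0, 0, 0]
+L2 (α=5/7) → [915/7, 200/7, 80]
rounded: [131, 29, 80]

(2,1) stack=L1,L2; from [0,0,0]:
after L1 α=3/4: [231/2, 99/2, 33]
after L2 α=1/3: [346/3, 314/3, 121/3]
→ [115, 105, 40]

(0,1) stack=L1,L2; from [0,0,0]:
+L1 (α=1/8) → [51/8, 5/2, 193/8]
+L2 (α=3/8) → [567/64, 25/16, 2429/64]
= [9, 2, 38]

at x=2,y=1 over L1,L3:
L1 α=3/4: [231/2, 99/2, 33]
L3 α=1/2: [431/4, 233/4, 227/2]
→ [108, 58, 114]

query (0,0) [L1,L3] — begin 0,0,0
L1 α=3/5: [78, 36, 267/5]
L3 α=1: [228, 198, 181]
= [228, 198, 181]

at x=3,y=0 over L1,L3,L4:
after L1 α=5/8: [785/8, 215/8, 935/8]
after L3 α=1/8: [6311/64, 3441/64, 8369/64]
after L4 α=7/8: [19303/512, 84529/512, 108721/512]
rounded: [38, 165, 212]

(0,1) stack=L1,L3,L4; from [0,0,0]:
after L1 α=1/8: [51/8, 5/2, 193/8]
after L3 α=1/2: [1163/16, 123/4, 201/16]
after L4 α=3/5: [5171/40, 1641/10, 2217/40]
→ [129, 164, 55]

at x=3,y=0 over L1,L3,L4,L5:
+L1 (α=5/8) → [785/8, 215/8, 935/8]
+L3 (α=1/8) → [6311/64, 3441/64, 8369/64]
+L4 (α=7/8) → [19303/512, 84529/512, 108721/512]
+L5 (α=5/7) → [15009/256, 400689/1792, 405681/1792]
rounded: [59, 224, 226]

(0,0) stack=L1,L3,L4,L5; from [0,0,0]:
+L1 (α=3/5) → [78, 36, 267/5]
+L3 (α=1) → [228, 198, 181]
+L4 (α=2/5) → [764/5, 938/5, 963/5]
+L5 (α=4/5) → [4024/25, 4678/25, 3383/25]
rounded: [161, 187, 135]

(1,1) stack=L1,L3,L4,L5; from [0,0,0]:
+L1 (α=5/6) → [215/6, 200/3, 45]
+L3 (α=1) → [200, 71, 92]
+L4 (α=1/3) → [208, 334/3, 211/3]
+L5 (α=2/3) → [238/3, 1222/9, 1105/9]
→ [79, 136, 123]

(1,0) stack=L1,L3,L4,L5,L6,L7; from [0,0,0]:
+L1 (α=1/7) → [22/7, 242/7, 24/7]
+L3 (α=1/3) → [562/21, 698/7, 853/21]
+L4 (α=3/4) → [1054/21, 1487/7, 13705/84]
+L5 (α=3/7) → [7744/147, 7124/49, 16477/147]
+L6 (α=1/2) → [20483/147, 8609/49, 14339/147]
+L7 (α=1/2) → [23251/147, 9768/49, 50501/294]
= [158, 199, 172]


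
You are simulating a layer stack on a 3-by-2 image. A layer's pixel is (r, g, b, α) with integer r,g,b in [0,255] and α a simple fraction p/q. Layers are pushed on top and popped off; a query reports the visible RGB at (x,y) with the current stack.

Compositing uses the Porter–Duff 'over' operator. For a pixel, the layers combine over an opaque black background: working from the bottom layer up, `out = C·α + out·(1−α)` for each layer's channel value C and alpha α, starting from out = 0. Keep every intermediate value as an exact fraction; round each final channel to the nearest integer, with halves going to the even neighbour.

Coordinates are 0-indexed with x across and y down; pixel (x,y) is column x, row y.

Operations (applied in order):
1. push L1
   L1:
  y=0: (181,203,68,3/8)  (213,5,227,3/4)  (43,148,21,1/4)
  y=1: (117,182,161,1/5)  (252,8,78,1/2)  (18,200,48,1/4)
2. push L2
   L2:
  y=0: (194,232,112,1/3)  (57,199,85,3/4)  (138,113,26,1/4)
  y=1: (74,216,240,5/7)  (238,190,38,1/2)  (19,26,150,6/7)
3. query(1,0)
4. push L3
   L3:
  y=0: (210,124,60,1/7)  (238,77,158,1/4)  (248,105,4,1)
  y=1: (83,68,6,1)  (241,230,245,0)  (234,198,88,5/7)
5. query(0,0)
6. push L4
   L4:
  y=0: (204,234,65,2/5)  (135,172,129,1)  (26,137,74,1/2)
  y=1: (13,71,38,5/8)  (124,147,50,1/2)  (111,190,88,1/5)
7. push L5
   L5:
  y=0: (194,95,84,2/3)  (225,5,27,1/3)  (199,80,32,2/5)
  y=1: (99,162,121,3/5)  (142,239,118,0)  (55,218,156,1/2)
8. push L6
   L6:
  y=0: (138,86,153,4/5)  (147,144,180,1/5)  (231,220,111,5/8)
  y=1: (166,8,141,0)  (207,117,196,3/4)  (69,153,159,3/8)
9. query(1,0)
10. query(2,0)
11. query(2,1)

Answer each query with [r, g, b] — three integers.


(1,0) stack=L1,L2; from [0,0,0]:
L1 α=3/4: [639/4, 15/4, 681/4]
L2 α=3/4: [1323/16, 2403/16, 1701/16]
→ [83, 150, 106]

query (0,0) [L1,L2,L3] — begin 0,0,0
after L1 α=3/8: [543/8, 609/8, 51/2]
after L2 α=1/3: [1319/12, 1537/12, 163/3]
after L3 α=1/7: [1739/14, 255/2, 386/7]
→ [124, 128, 55]

query (1,0) [L1,L2,L3,L4,L5,L6] — begin 0,0,0
after L1 α=3/4: [639/4, 15/4, 681/4]
after L2 α=3/4: [1323/16, 2403/16, 1701/16]
after L3 α=1/4: [7777/64, 8441/64, 7631/64]
after L4 α=1: [135, 172, 129]
after L5 α=1/3: [165, 349/3, 95]
after L6 α=1/5: [807/5, 1828/15, 112]
rounded: [161, 122, 112]

query (2,0) [L1,L2,L3,L4,L5,L6] — begin 0,0,0
+L1 (α=1/4) → [43/4, 37, 21/4]
+L2 (α=1/4) → [681/16, 56, 167/16]
+L3 (α=1) → [248, 105, 4]
+L4 (α=1/2) → [137, 121, 39]
+L5 (α=2/5) → [809/5, 523/5, 181/5]
+L6 (α=5/8) → [4101/20, 7069/40, 1659/20]
→ [205, 177, 83]

(2,1) stack=L1,L2,L3,L4,L5,L6; from [0,0,0]:
+L1 (α=1/4) → [9/2, 50, 12]
+L2 (α=6/7) → [237/14, 206/7, 912/7]
+L3 (α=5/7) → [8427/49, 7342/49, 4904/49]
+L4 (α=1/5) → [39147/245, 38678/245, 23928/245]
+L5 (α=1/2) → [26311/245, 46044/245, 31074/245]
+L6 (α=3/8) → [18227/196, 68535/392, 54447/392]
= [93, 175, 139]


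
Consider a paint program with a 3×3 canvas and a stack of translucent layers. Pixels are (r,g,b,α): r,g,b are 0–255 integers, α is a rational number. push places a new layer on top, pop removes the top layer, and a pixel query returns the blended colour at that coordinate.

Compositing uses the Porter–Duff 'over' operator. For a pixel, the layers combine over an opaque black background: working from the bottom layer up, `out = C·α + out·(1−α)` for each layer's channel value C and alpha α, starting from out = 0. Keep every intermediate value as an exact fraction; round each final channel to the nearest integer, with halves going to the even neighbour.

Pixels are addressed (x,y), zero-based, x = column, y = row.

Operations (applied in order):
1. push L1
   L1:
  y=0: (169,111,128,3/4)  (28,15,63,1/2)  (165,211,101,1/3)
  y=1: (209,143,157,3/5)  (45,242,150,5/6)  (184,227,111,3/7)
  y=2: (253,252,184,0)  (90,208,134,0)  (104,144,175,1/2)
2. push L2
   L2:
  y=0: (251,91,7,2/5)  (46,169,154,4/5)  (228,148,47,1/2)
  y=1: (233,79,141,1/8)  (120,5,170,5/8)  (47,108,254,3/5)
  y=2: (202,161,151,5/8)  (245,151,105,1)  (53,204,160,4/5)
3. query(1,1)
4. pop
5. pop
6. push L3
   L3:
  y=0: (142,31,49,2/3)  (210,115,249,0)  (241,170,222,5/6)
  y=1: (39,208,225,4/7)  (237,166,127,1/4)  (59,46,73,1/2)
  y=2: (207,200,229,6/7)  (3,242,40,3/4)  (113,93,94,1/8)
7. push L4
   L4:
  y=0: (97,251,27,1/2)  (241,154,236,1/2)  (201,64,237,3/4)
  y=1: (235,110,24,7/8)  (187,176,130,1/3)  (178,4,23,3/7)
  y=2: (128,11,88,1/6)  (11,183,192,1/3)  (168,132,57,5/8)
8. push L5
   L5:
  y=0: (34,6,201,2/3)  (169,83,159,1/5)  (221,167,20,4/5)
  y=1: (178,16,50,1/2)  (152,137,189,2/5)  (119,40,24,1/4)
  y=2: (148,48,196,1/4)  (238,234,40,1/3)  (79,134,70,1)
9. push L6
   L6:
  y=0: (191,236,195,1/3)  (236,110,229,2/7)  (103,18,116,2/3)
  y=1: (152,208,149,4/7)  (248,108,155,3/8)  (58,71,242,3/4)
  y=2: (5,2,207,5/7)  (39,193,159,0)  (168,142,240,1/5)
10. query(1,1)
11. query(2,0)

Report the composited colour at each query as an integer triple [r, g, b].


query (1,1) [L1,L2] — begin 0,0,0
after L1 α=5/6: [75/2, 605/3, 125]
after L2 α=5/8: [1425/16, 315/4, 1225/8]
rounded: [89, 79, 153]

(1,1) stack=L3,L4,L5,L6; from [0,0,0]:
+L3 (α=1/4) → [237/4, 83/2, 127/4]
+L4 (α=1/3) → [611/6, 259/3, 129/2]
+L5 (α=2/5) → [1219/10, 533/5, 1143/10]
+L6 (α=3/8) → [2707/16, 857/8, 2073/16]
rounded: [169, 107, 130]

query (2,0) [L3,L4,L5,L6] — begin 0,0,0
after L3 α=5/6: [1205/6, 425/3, 185]
after L4 α=3/4: [4823/24, 1001/12, 224]
after L5 α=4/5: [26039/120, 9017/60, 304/5]
after L6 α=2/3: [50759/360, 11177/180, 488/5]
= [141, 62, 98]


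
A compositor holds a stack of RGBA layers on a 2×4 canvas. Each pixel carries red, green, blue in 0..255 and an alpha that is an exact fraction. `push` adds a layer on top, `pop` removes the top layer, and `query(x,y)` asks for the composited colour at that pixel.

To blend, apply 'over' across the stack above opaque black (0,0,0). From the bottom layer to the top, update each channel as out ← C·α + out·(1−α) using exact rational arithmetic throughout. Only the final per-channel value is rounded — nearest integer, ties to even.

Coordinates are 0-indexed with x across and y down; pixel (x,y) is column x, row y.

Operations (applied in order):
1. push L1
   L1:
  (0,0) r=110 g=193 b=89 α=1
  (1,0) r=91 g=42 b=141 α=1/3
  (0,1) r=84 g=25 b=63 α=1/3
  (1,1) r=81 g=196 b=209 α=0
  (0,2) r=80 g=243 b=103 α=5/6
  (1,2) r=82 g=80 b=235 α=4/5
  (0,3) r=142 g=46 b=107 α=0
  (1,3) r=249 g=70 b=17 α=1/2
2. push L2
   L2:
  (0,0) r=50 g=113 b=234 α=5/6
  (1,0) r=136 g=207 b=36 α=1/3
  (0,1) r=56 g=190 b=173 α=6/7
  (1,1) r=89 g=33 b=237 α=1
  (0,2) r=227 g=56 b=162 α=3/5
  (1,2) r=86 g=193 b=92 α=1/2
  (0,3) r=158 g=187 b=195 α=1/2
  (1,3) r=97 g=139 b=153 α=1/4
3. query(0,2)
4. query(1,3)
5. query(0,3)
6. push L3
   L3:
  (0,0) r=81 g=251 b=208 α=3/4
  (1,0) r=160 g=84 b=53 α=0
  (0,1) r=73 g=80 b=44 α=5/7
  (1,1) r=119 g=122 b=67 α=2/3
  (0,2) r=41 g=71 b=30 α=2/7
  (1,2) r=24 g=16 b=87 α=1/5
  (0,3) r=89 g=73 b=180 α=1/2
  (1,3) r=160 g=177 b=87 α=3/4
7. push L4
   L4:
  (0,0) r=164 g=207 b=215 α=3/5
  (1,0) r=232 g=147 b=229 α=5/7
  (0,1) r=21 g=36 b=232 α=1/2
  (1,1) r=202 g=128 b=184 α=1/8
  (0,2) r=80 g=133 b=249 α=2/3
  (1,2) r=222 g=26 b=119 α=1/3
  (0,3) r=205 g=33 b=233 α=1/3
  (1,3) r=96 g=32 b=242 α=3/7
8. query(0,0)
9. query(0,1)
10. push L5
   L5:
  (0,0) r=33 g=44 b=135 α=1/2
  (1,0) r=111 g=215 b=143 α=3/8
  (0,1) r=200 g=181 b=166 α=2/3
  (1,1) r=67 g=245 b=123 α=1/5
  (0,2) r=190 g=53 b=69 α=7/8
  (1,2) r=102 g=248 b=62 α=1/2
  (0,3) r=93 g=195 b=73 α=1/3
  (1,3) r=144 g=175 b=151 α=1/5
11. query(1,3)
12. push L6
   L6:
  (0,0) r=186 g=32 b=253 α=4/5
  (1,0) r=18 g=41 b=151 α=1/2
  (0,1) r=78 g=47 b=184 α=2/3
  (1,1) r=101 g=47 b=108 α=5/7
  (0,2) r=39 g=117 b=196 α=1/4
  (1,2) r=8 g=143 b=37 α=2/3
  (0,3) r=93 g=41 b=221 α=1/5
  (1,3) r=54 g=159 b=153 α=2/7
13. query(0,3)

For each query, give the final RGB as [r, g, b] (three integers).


query (0,2) [L1,L2] — begin 0,0,0
after L1 α=5/6: [200/3, 405/2, 515/6]
after L2 α=3/5: [2443/15, 573/5, 1973/15]
→ [163, 115, 132]

at x=1,y=3 over L1,L2:
+L1 (α=1/2) → [249/2, 35, 17/2]
+L2 (α=1/4) → [941/8, 61, 357/8]
= [118, 61, 45]

query (0,3) [L1,L2] — begin 0,0,0
after L1 α=0: [0, 0, 0]
after L2 α=1/2: [79, 187/2, 195/2]
rounded: [79, 94, 98]

query (0,0) [L1,L2,L3,L4] — begin 0,0,0
L1 α=1: [110, 193, 89]
L2 α=5/6: [60, 379/3, 1259/6]
L3 α=3/4: [303/4, 1319/6, 5003/24]
L4 α=3/5: [1287/10, 3182/15, 12743/60]
→ [129, 212, 212]

at x=0,y=1 over L1,L2,L3,L4:
+L1 (α=1/3) → [28, 25/3, 21]
+L2 (α=6/7) → [52, 3445/21, 1059/7]
+L3 (α=5/7) → [67, 15290/147, 3658/49]
+L4 (α=1/2) → [44, 10291/147, 7513/49]
rounded: [44, 70, 153]

at x=1,y=3 over L1,L2,L3,L4,L5:
L1 α=1/2: [249/2, 35, 17/2]
L2 α=1/4: [941/8, 61, 357/8]
L3 α=3/4: [4781/32, 148, 2445/32]
L4 α=3/7: [7085/56, 688/7, 1179/8]
L5 α=1/5: [9101/70, 3977/35, 1481/10]
= [130, 114, 148]

(0,3) stack=L1,L2,L3,L4,L5,L6; from [0,0,0]:
L1 α=0: [0, 0, 0]
L2 α=1/2: [79, 187/2, 195/2]
L3 α=1/2: [84, 333/4, 555/4]
L4 α=1/3: [373/3, 133/2, 1021/6]
L5 α=1/3: [1025/9, 328/3, 1240/9]
L6 α=1/5: [4937/45, 287/3, 6949/45]
→ [110, 96, 154]
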